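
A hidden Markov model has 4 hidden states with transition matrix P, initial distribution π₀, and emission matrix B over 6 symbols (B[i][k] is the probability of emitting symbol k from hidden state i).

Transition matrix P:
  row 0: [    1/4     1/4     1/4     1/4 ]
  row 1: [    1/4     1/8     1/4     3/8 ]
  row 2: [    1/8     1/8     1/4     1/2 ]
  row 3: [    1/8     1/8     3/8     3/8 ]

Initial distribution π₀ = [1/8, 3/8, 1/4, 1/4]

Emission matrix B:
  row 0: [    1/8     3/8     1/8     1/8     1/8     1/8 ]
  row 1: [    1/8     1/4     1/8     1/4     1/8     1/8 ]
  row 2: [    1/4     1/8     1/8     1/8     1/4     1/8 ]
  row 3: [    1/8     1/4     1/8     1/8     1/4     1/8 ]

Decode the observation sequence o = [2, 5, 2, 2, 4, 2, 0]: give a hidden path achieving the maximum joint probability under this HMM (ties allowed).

t=0: δ = [1.562e-02, 4.688e-02, 3.125e-02, 3.125e-02]  (obs o_0=2)
t=1: δ = [1.465e-03, 7.324e-04, 1.465e-03, 2.197e-03]  ψ = [1, 1, 1, 1]  (obs o_1=5)
t=2: δ = [4.578e-05, 4.578e-05, 1.030e-04, 1.030e-04]  ψ = [0, 0, 3, 3]  (obs o_2=2)
t=3: δ = [1.609e-06, 1.609e-06, 4.828e-06, 6.437e-06]  ψ = [2, 2, 3, 2]  (obs o_3=2)
t=4: δ = [1.006e-07, 1.006e-07, 6.035e-07, 6.035e-07]  ψ = [3, 3, 3, 2]  (obs o_4=4)
t=5: δ = [9.430e-09, 9.430e-09, 2.829e-08, 3.772e-08]  ψ = [2, 2, 3, 2]  (obs o_5=2)
t=6: δ = [5.894e-10, 5.894e-10, 3.536e-09, 1.768e-09]  ψ = [3, 3, 3, 2]  (obs o_6=0)
backtrack: best end state = 2; path = [1, 3, 2, 3, 2, 3, 2]

path = [1, 3, 2, 3, 2, 3, 2]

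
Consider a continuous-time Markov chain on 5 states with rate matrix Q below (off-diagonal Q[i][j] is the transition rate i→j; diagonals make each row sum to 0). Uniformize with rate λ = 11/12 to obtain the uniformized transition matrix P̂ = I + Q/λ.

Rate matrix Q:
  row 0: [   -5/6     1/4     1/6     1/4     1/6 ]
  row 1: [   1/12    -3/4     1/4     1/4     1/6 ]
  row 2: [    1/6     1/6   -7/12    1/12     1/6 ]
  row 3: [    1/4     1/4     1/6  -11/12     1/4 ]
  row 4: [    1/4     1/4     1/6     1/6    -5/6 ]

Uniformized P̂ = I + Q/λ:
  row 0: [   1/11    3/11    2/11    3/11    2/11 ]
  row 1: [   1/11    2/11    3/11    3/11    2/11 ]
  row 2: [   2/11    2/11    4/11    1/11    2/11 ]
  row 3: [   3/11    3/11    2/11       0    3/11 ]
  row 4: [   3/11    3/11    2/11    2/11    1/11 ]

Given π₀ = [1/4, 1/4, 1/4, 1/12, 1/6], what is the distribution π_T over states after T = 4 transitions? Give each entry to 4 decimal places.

t=0: π = [0.2500, 0.2500, 0.2500, 0.0833, 0.1667]
t=1: π = [0.1591, 0.2273, 0.2500, 0.1894, 0.1742]
t=2: π = [0.1798, 0.2293, 0.2479, 0.1598, 0.1832]
t=3: π = [0.1758, 0.2293, 0.2477, 0.1674, 0.1797]
t=4: π = [0.1765, 0.2294, 0.2477, 0.1657, 0.1807]

π = [0.1765, 0.2294, 0.2477, 0.1657, 0.1807]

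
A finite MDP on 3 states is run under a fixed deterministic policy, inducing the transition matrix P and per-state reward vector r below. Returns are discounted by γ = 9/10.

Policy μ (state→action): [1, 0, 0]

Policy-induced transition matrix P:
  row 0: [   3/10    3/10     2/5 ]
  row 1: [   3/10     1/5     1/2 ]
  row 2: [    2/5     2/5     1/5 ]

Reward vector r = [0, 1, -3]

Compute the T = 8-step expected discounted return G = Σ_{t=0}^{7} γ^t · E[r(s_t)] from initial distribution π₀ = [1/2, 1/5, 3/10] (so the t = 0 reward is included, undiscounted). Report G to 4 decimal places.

t=0: π = [0.5000, 0.2000, 0.3000], E[r] = -0.7000, γ^t·E[r] = -0.700000, running G = -0.700000
t=1: π = [0.3300, 0.3100, 0.3600], E[r] = -0.7700, γ^t·E[r] = -0.693000, running G = -1.393000
t=2: π = [0.3360, 0.3050, 0.3590], E[r] = -0.7720, γ^t·E[r] = -0.625320, running G = -2.018320
t=3: π = [0.3359, 0.3054, 0.3587], E[r] = -0.7707, γ^t·E[r] = -0.561840, running G = -2.580160
t=4: π = [0.3359, 0.3053, 0.3588], E[r] = -0.7711, γ^t·E[r] = -0.505899, running G = -3.086059
t=5: π = [0.3359, 0.3053, 0.3588], E[r] = -0.7710, γ^t·E[r] = -0.455251, running G = -3.541311
t=6: π = [0.3359, 0.3053, 0.3588], E[r] = -0.7710, γ^t·E[r] = -0.409740, running G = -3.951050
t=7: π = [0.3359, 0.3053, 0.3588], E[r] = -0.7710, γ^t·E[r] = -0.368763, running G = -4.319813

G = -4.3198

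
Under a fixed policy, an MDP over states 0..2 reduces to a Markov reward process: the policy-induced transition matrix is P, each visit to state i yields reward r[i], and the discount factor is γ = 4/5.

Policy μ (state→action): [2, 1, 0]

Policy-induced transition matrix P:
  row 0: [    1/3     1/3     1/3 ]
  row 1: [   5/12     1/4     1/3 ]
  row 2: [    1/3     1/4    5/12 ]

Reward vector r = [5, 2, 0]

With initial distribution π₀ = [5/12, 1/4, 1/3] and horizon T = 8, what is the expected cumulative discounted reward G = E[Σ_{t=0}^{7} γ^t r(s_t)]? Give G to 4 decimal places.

G = 9.9880

t=0: π = [0.4167, 0.2500, 0.3333], E[r] = 2.5833, γ^t·E[r] = 2.583333, running G = 2.583333
t=1: π = [0.3542, 0.2847, 0.3611], E[r] = 2.3403, γ^t·E[r] = 1.872222, running G = 4.455556
t=2: π = [0.3571, 0.2795, 0.3634], E[r] = 2.3443, γ^t·E[r] = 1.500370, running G = 5.955926
t=3: π = [0.3566, 0.2798, 0.3636], E[r] = 2.3426, γ^t·E[r] = 1.199432, running G = 7.155358
t=4: π = [0.3566, 0.2797, 0.3636], E[r] = 2.3427, γ^t·E[r] = 0.959557, running G = 8.114915
t=5: π = [0.3566, 0.2797, 0.3636], E[r] = 2.3427, γ^t·E[r] = 0.767642, running G = 8.882557
t=6: π = [0.3566, 0.2797, 0.3636], E[r] = 2.3427, γ^t·E[r] = 0.614114, running G = 9.496671
t=7: π = [0.3566, 0.2797, 0.3636], E[r] = 2.3427, γ^t·E[r] = 0.491291, running G = 9.987962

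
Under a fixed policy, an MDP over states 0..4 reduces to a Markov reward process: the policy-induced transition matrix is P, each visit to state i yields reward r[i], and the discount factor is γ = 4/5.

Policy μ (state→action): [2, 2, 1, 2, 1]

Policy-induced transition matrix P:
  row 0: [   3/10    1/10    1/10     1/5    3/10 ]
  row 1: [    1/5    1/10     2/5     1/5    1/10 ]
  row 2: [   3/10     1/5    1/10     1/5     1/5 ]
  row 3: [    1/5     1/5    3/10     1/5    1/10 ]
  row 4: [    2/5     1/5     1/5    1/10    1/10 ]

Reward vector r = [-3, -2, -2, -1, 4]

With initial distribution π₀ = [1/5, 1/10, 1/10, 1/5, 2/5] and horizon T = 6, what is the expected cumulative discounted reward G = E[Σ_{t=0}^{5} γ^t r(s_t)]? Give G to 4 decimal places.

G = -2.5414

t=0: π = [0.2000, 0.1000, 0.1000, 0.2000, 0.4000], E[r] = 0.4000, γ^t·E[r] = 0.400000, running G = 0.400000
t=1: π = [0.3100, 0.1700, 0.2100, 0.1600, 0.1500], E[r] = -1.2500, γ^t·E[r] = -1.000000, running G = -0.600000
t=2: π = [0.2820, 0.1520, 0.1980, 0.1850, 0.1830], E[r] = -0.9990, γ^t·E[r] = -0.639360, running G = -1.239360
t=3: π = [0.2846, 0.1566, 0.2009, 0.1817, 0.1762], E[r] = -1.0457, γ^t·E[r] = -0.535398, running G = -1.774758
t=4: π = [0.2838, 0.1559, 0.2009, 0.1824, 0.1770], E[r] = -1.0394, γ^t·E[r] = -0.425718, running G = -2.200476
t=5: π = [0.2839, 0.1560, 0.2009, 0.1823, 0.1769], E[r] = -1.0405, γ^t·E[r] = -0.340939, running G = -2.541415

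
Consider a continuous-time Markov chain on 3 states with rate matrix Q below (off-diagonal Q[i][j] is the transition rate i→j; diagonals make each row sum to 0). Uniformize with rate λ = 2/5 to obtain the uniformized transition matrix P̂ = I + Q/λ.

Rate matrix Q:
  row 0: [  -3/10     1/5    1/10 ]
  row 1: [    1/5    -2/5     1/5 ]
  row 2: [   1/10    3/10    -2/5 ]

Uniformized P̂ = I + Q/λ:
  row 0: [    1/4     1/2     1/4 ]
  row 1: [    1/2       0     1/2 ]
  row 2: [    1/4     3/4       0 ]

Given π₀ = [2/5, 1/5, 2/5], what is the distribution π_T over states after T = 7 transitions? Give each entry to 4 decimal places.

π = [0.3412, 0.3888, 0.2700]

t=0: π = [0.4000, 0.2000, 0.4000]
t=1: π = [0.3000, 0.5000, 0.2000]
t=2: π = [0.3750, 0.3000, 0.3250]
t=3: π = [0.3250, 0.4313, 0.2438]
t=4: π = [0.3578, 0.3453, 0.2969]
t=5: π = [0.3363, 0.4016, 0.2621]
t=6: π = [0.3504, 0.3647, 0.2849]
t=7: π = [0.3412, 0.3888, 0.2700]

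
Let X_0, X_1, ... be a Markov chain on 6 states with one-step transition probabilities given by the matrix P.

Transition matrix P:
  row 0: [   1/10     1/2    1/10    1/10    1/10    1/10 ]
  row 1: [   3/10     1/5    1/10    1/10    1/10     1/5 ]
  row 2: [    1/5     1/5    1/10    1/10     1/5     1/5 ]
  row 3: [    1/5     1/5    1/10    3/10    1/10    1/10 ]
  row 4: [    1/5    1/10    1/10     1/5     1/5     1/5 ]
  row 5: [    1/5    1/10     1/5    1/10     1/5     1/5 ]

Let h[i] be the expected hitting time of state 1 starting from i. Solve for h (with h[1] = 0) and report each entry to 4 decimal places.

h = [3.2081, 0.0000, 4.5228, 4.4112, 4.9640, 4.9751]

First-step conditioning: h[1] = 0; for i ≠ 1, h[i] = 1 + Σ_k P[i][k]·h[k].
  h[0] = 1 + 1/10·h[0] + 1/10·h[2] + 1/10·h[3] + 1/10·h[4] + 1/10·h[5]
  h[2] = 1 + 1/5·h[0] + 1/10·h[2] + 1/10·h[3] + 1/5·h[4] + 1/5·h[5]
  h[3] = 1 + 1/5·h[0] + 1/10·h[2] + 3/10·h[3] + 1/10·h[4] + 1/10·h[5]
  h[4] = 1 + 1/5·h[0] + 1/10·h[2] + 1/5·h[3] + 1/5·h[4] + 1/5·h[5]
  h[5] = 1 + 1/5·h[0] + 1/5·h[2] + 1/10·h[3] + 1/5·h[4] + 1/5·h[5]
Solving the 5×5 linear system over states ≠ 1 gives exactly h = [632/197, 0, 891/197, 869/197, 9779/1970, 9801/1970] (h[1] = 0 is the target).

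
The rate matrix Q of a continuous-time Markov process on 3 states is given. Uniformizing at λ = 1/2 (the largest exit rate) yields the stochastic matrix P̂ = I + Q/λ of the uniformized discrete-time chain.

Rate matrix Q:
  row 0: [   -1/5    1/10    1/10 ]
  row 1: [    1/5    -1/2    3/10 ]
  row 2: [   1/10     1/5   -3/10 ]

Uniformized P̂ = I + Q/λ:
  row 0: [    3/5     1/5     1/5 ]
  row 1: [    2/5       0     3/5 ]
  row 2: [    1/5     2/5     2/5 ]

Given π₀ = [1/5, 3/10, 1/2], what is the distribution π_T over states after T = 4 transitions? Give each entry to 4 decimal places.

t=0: π = [0.2000, 0.3000, 0.5000]
t=1: π = [0.3400, 0.2400, 0.4200]
t=2: π = [0.3840, 0.2360, 0.3800]
t=3: π = [0.4008, 0.2288, 0.3704]
t=4: π = [0.4061, 0.2283, 0.3656]

π = [0.4061, 0.2283, 0.3656]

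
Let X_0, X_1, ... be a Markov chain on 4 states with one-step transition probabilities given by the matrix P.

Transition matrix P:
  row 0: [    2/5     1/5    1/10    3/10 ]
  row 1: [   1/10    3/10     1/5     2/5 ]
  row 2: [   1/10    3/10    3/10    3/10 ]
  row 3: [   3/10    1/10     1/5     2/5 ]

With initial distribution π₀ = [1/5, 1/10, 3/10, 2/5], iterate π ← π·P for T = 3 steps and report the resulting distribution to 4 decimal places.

t=0: π = [0.2000, 0.1000, 0.3000, 0.4000]
t=1: π = [0.2400, 0.2000, 0.2100, 0.3500]
t=2: π = [0.2420, 0.2060, 0.1970, 0.3550]
t=3: π = [0.2436, 0.2048, 0.1955, 0.3561]

π = [0.2436, 0.2048, 0.1955, 0.3561]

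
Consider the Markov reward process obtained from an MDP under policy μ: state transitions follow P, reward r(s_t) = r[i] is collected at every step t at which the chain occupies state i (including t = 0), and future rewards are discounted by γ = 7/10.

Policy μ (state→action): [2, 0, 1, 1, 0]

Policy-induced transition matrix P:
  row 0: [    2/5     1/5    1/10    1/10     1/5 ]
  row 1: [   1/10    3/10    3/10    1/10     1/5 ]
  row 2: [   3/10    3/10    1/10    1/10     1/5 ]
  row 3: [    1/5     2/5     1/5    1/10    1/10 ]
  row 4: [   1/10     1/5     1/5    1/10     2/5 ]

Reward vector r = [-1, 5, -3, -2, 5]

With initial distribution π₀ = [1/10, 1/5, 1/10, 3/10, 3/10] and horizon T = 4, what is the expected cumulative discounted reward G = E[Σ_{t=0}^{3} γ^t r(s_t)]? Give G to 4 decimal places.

t=0: π = [0.1000, 0.2000, 0.1000, 0.3000, 0.3000], E[r] = 1.5000, γ^t·E[r] = 1.500000, running G = 1.500000
t=1: π = [0.1800, 0.2900, 0.2000, 0.1000, 0.2300], E[r] = 1.6200, γ^t·E[r] = 1.134000, running G = 2.634000
t=2: π = [0.2040, 0.2690, 0.1910, 0.1000, 0.2360], E[r] = 1.5480, γ^t·E[r] = 0.758520, running G = 3.392520
t=3: π = [0.2094, 0.2660, 0.1874, 0.1000, 0.2372], E[r] = 1.5444, γ^t·E[r] = 0.529729, running G = 3.922249

G = 3.9222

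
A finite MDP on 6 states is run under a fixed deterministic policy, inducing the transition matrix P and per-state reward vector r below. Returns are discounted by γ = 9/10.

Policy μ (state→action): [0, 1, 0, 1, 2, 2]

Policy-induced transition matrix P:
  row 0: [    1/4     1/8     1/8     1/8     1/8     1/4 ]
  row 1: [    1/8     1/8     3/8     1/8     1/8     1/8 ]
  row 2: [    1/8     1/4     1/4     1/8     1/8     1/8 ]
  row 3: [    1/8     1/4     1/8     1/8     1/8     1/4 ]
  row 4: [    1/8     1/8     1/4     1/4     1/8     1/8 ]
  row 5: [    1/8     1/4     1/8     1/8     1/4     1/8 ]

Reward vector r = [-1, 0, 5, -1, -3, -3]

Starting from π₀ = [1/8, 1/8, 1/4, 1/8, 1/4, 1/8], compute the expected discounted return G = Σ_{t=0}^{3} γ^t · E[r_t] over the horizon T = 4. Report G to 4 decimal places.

t=0: π = [0.1250, 0.1250, 0.2500, 0.1250, 0.2500, 0.1250], E[r] = -0.1250, γ^t·E[r] = -0.125000, running G = -0.125000
t=1: π = [0.1406, 0.1875, 0.2188, 0.1563, 0.1406, 0.1563], E[r] = -0.0938, γ^t·E[r] = -0.084375, running G = -0.209375
t=2: π = [0.1426, 0.1914, 0.2168, 0.1426, 0.1445, 0.1621], E[r] = -0.1211, γ^t·E[r] = -0.098086, running G = -0.307461
t=3: π = [0.1428, 0.1902, 0.2180, 0.1431, 0.1453, 0.1606], E[r] = -0.1135, γ^t·E[r] = -0.082760, running G = -0.390221

G = -0.3902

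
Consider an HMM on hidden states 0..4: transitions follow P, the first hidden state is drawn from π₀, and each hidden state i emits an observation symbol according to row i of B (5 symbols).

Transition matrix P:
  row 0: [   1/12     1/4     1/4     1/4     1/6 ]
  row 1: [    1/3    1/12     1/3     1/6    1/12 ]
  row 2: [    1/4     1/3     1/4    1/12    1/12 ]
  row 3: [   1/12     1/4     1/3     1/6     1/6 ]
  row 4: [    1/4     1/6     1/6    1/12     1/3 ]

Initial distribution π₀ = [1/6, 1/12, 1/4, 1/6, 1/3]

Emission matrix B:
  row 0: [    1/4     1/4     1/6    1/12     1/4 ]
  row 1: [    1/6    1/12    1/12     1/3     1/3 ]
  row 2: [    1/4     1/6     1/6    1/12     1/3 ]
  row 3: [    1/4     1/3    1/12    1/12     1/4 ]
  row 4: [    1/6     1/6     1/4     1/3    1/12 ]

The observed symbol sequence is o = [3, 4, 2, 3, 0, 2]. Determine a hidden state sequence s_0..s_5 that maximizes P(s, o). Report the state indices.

t=0: δ = [1.389e-02, 2.778e-02, 2.083e-02, 1.389e-02, 1.111e-01]  (obs o_0=3)
t=1: δ = [6.944e-03, 6.173e-03, 6.173e-03, 2.315e-03, 3.086e-03]  ψ = [4, 4, 4, 4, 4]  (obs o_1=4)
t=2: δ = [3.429e-04, 1.715e-04, 3.429e-04, 1.447e-04, 2.894e-04]  ψ = [1, 2, 1, 0, 0]  (obs o_2=2)
t=3: δ = [7.144e-06, 3.810e-05, 7.144e-06, 7.144e-06, 3.215e-05]  ψ = [2, 2, 0, 0, 4]  (obs o_3=3)
t=4: δ = [3.175e-06, 8.931e-07, 3.175e-06, 1.588e-06, 1.786e-06]  ψ = [1, 4, 1, 1, 4]  (obs o_4=0)
t=5: δ = [1.323e-07, 8.820e-08, 1.323e-07, 6.615e-08, 1.488e-07]  ψ = [2, 2, 0, 0, 4]  (obs o_5=2)
backtrack: best end state = 4; path = [4, 0, 4, 4, 4, 4]

path = [4, 0, 4, 4, 4, 4]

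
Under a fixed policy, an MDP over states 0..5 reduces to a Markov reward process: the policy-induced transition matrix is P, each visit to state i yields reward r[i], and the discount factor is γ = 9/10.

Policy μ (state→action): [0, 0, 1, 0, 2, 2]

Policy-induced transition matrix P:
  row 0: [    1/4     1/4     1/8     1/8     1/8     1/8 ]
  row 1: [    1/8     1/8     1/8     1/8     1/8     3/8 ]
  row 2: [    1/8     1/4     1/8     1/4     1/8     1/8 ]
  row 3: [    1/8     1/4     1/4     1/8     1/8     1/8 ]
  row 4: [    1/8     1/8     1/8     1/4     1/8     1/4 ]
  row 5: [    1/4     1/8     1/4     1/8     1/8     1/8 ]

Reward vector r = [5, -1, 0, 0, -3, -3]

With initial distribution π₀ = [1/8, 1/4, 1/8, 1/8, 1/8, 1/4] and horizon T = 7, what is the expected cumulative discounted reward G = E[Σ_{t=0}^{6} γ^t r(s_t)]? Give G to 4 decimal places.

G = -1.9181

t=0: π = [0.1250, 0.2500, 0.1250, 0.1250, 0.1250, 0.2500], E[r] = -0.7500, γ^t·E[r] = -0.750000, running G = -0.750000
t=1: π = [0.1719, 0.1719, 0.1719, 0.1563, 0.1250, 0.2031], E[r] = -0.2969, γ^t·E[r] = -0.267188, running G = -1.017188
t=2: π = [0.1719, 0.1875, 0.1699, 0.1621, 0.1250, 0.1836], E[r] = -0.2539, γ^t·E[r] = -0.205664, running G = -1.222852
t=3: π = [0.1694, 0.1880, 0.1682, 0.1619, 0.1250, 0.1875], E[r] = -0.2783, γ^t·E[r] = -0.202896, running G = -1.425747
t=4: π = [0.1696, 0.1874, 0.1687, 0.1617, 0.1250, 0.1876], E[r] = -0.2772, γ^t·E[r] = -0.181885, running G = -1.607632
t=5: π = [0.1697, 0.1875, 0.1687, 0.1617, 0.1250, 0.1875], E[r] = -0.2767, γ^t·E[r] = -0.163372, running G = -1.771004
t=6: π = [0.1696, 0.1875, 0.1686, 0.1617, 0.1250, 0.1875], E[r] = -0.2768, γ^t·E[r] = -0.147095, running G = -1.918099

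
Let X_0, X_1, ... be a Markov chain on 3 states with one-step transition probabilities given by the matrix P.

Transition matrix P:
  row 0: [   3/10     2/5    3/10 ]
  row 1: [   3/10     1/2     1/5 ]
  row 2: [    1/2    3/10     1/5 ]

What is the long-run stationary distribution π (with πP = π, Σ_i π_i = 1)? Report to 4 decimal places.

π = [0.3469, 0.4184, 0.2347]

Balance equations π_j = Σ_i π_i·P[i][j]:
  π_0 = 3/10·π_0 + 3/10·π_1 + 1/2·π_2
  π_1 = 2/5·π_0 + 1/2·π_1 + 3/10·π_2
  normalize: π_0 + π_1 + π_2 = 1
Solving the linear system gives exactly π = [17/49, 41/98, 23/98].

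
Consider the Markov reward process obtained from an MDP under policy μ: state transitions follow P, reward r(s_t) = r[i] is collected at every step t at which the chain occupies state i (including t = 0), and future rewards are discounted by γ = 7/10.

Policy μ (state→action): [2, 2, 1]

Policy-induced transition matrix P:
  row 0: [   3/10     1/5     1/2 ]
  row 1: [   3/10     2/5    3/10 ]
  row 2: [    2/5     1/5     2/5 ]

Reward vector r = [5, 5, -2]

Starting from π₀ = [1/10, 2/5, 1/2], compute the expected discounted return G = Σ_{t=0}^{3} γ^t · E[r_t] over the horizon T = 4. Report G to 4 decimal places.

G = 4.9761

t=0: π = [0.1000, 0.4000, 0.5000], E[r] = 1.5000, γ^t·E[r] = 1.500000, running G = 1.500000
t=1: π = [0.3500, 0.2800, 0.3700], E[r] = 2.4100, γ^t·E[r] = 1.687000, running G = 3.187000
t=2: π = [0.3370, 0.2560, 0.4070], E[r] = 2.1510, γ^t·E[r] = 1.053990, running G = 4.240990
t=3: π = [0.3407, 0.2512, 0.4081], E[r] = 2.1433, γ^t·E[r] = 0.735152, running G = 4.976142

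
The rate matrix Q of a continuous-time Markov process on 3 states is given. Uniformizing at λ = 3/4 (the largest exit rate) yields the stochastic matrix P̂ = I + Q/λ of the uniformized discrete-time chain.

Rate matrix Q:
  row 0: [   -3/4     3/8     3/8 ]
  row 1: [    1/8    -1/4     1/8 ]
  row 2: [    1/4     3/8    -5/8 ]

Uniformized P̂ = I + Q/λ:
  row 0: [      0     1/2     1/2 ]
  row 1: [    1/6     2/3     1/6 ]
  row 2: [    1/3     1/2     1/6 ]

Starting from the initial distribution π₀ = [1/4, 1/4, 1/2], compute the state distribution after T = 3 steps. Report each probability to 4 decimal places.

π = [0.1771, 0.5984, 0.2245]

t=0: π = [0.2500, 0.2500, 0.5000]
t=1: π = [0.2083, 0.5417, 0.2500]
t=2: π = [0.1736, 0.5903, 0.2361]
t=3: π = [0.1771, 0.5984, 0.2245]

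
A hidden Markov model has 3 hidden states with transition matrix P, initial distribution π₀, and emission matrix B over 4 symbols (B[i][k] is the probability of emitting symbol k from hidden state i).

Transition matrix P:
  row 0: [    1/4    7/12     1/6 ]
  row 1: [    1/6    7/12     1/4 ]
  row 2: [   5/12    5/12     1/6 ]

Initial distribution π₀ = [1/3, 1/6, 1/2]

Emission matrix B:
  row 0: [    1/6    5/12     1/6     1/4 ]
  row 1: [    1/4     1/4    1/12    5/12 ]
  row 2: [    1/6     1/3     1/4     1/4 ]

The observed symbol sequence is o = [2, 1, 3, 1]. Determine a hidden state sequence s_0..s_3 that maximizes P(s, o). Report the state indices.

path = [2, 0, 1, 1]

t=0: δ = [5.556e-02, 1.389e-02, 1.250e-01]  (obs o_0=2)
t=1: δ = [2.170e-02, 1.302e-02, 6.944e-03]  ψ = [2, 2, 2]  (obs o_1=1)
t=2: δ = [1.356e-03, 5.275e-03, 9.042e-04]  ψ = [0, 0, 0]  (obs o_2=3)
t=3: δ = [3.663e-04, 7.692e-04, 4.396e-04]  ψ = [1, 1, 1]  (obs o_3=1)
backtrack: best end state = 1; path = [2, 0, 1, 1]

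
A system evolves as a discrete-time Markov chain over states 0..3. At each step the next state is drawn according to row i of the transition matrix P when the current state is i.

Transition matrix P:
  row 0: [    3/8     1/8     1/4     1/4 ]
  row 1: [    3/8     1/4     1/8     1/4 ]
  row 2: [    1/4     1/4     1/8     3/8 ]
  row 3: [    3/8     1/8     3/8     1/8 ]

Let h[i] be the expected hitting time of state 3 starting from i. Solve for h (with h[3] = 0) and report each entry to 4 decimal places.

First-step conditioning: h[3] = 0; for i ≠ 3, h[i] = 1 + Σ_k P[i][k]·h[k].
  h[0] = 1 + 3/8·h[0] + 1/8·h[1] + 1/4·h[2]
  h[1] = 1 + 3/8·h[0] + 1/4·h[1] + 1/8·h[2]
  h[2] = 1 + 1/4·h[0] + 1/4·h[1] + 1/8·h[2]
Solving the 3×3 linear system over states ≠ 3 gives exactly h = [512/141, 520/141, 152/47, 0] (h[3] = 0 is the target).

h = [3.6312, 3.6879, 3.2340, 0.0000]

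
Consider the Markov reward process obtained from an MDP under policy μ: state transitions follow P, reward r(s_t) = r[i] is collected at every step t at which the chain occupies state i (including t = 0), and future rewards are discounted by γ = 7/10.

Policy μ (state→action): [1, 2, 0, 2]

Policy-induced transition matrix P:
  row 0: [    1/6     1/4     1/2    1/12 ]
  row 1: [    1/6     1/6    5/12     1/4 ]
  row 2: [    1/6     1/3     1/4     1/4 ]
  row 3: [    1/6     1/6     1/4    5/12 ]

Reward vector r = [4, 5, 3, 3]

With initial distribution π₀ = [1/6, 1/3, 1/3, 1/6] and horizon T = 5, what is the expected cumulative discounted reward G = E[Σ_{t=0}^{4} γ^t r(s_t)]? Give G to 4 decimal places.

t=0: π = [0.1667, 0.3333, 0.3333, 0.1667], E[r] = 3.8333, γ^t·E[r] = 3.833333, running G = 3.833333
t=1: π = [0.1667, 0.2361, 0.3472, 0.2500], E[r] = 3.6389, γ^t·E[r] = 2.547222, running G = 6.380556
t=2: π = [0.1667, 0.2384, 0.3310, 0.2639], E[r] = 3.6435, γ^t·E[r] = 1.785324, running G = 8.165880
t=3: π = [0.1667, 0.2357, 0.3314, 0.2662], E[r] = 3.6381, γ^t·E[r] = 1.247874, running G = 9.413754
t=4: π = [0.1667, 0.2358, 0.3310, 0.2666], E[r] = 3.6382, γ^t·E[r] = 0.873543, running G = 10.287297

G = 10.2873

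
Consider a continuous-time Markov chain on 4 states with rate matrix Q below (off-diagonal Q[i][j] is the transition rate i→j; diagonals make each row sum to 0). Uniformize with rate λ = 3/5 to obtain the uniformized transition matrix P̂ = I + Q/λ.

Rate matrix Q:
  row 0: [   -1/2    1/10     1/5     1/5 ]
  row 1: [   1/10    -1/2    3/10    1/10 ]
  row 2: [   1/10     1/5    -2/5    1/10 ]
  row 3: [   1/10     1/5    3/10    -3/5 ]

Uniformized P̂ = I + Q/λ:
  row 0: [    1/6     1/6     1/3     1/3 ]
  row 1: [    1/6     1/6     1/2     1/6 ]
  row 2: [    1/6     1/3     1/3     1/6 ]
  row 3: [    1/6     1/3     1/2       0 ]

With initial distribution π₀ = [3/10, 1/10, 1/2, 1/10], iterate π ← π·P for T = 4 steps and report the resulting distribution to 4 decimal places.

t=0: π = [0.3000, 0.1000, 0.5000, 0.1000]
t=1: π = [0.1667, 0.2667, 0.3667, 0.2000]
t=2: π = [0.1667, 0.2611, 0.4111, 0.1611]
t=3: π = [0.1667, 0.2620, 0.4037, 0.1676]
t=4: π = [0.1667, 0.2619, 0.4049, 0.1665]

π = [0.1667, 0.2619, 0.4049, 0.1665]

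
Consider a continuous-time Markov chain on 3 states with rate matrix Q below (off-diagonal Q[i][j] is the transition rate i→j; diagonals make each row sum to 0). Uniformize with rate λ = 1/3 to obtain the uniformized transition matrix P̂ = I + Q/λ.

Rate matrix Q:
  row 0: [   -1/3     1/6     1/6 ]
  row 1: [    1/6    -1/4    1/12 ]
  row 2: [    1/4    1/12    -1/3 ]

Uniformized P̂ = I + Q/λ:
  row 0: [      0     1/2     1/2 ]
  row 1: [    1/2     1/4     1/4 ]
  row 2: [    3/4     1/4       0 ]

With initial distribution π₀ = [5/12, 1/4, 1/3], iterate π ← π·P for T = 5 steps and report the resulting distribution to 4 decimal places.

t=0: π = [0.4167, 0.2500, 0.3333]
t=1: π = [0.3750, 0.3542, 0.2708]
t=2: π = [0.3802, 0.3438, 0.2760]
t=3: π = [0.3789, 0.3451, 0.2760]
t=4: π = [0.3796, 0.3447, 0.2757]
t=5: π = [0.3792, 0.3449, 0.2760]

π = [0.3792, 0.3449, 0.2760]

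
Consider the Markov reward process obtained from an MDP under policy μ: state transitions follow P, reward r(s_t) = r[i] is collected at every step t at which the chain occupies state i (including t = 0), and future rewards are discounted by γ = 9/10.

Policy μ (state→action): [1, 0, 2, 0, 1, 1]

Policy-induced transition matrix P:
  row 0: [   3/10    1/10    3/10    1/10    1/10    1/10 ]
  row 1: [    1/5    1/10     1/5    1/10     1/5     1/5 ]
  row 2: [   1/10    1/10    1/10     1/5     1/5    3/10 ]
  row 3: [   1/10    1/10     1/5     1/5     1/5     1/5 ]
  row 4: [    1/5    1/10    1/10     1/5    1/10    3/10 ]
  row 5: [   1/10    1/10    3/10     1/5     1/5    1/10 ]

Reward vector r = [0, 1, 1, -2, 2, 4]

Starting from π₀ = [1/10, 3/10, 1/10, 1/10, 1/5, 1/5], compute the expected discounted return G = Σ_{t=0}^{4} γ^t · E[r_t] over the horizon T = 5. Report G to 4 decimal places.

t=0: π = [0.1000, 0.3000, 0.1000, 0.1000, 0.2000, 0.2000], E[r] = 1.4000, γ^t·E[r] = 1.400000, running G = 1.400000
t=1: π = [0.1700, 0.1000, 0.2000, 0.1600, 0.1700, 0.2000], E[r] = 1.1200, γ^t·E[r] = 1.008000, running G = 2.408000
t=2: π = [0.1610, 0.1000, 0.2000, 0.1730, 0.1660, 0.2000], E[r] = 1.0860, γ^t·E[r] = 0.879660, running G = 3.287660
t=3: π = [0.1588, 0.1000, 0.1995, 0.1739, 0.1673, 0.2005], E[r] = 1.0883, γ^t·E[r] = 0.793371, running G = 4.081031
t=4: π = [0.1585, 0.1000, 0.1993, 0.1741, 0.1674, 0.2008], E[r] = 1.0888, γ^t·E[r] = 0.714355, running G = 4.795386

G = 4.7954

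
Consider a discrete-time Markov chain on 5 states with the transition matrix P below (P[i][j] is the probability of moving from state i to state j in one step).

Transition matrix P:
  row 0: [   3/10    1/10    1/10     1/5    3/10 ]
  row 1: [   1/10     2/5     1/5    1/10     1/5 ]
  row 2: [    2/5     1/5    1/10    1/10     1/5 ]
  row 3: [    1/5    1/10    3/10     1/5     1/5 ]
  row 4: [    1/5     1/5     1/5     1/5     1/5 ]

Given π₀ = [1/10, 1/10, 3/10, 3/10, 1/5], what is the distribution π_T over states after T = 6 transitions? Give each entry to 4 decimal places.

π = [0.2389, 0.1998, 0.1749, 0.1625, 0.2239]

t=0: π = [0.1000, 0.1000, 0.3000, 0.3000, 0.2000]
t=1: π = [0.2600, 0.1800, 0.1900, 0.1600, 0.2100]
t=2: π = [0.2460, 0.1940, 0.1710, 0.1630, 0.2260]
t=3: π = [0.2394, 0.1979, 0.1746, 0.1635, 0.2246]
t=4: π = [0.2391, 0.1993, 0.1750, 0.1628, 0.2239]
t=5: π = [0.2390, 0.1997, 0.1749, 0.1626, 0.2239]
t=6: π = [0.2389, 0.1998, 0.1749, 0.1625, 0.2239]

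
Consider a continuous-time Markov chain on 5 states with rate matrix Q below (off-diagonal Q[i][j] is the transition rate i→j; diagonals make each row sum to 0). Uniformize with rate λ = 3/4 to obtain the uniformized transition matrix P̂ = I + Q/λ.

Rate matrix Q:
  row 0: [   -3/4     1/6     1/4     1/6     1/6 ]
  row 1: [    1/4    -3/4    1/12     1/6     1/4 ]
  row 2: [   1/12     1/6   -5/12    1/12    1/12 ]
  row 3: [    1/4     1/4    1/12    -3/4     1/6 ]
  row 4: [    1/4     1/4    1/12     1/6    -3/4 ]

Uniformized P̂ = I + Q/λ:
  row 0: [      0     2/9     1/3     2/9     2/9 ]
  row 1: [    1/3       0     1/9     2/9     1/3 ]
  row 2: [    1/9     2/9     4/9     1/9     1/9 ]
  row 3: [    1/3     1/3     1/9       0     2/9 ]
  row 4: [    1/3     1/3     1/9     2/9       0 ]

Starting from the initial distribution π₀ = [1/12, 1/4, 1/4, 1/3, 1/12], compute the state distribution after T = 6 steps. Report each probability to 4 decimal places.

π = [0.2105, 0.2126, 0.2368, 0.1603, 0.1797]

t=0: π = [0.0833, 0.2500, 0.2500, 0.3333, 0.0833]
t=1: π = [0.2500, 0.2130, 0.2130, 0.1204, 0.2037]
t=2: π = [0.2027, 0.2109, 0.2377, 0.1718, 0.1770]
t=3: π = [0.2130, 0.2141, 0.2354, 0.1576, 0.1799]
t=4: π = [0.2100, 0.2122, 0.2369, 0.1610, 0.1799]
t=5: π = [0.2107, 0.2130, 0.2368, 0.1601, 0.1795]
t=6: π = [0.2105, 0.2126, 0.2368, 0.1603, 0.1797]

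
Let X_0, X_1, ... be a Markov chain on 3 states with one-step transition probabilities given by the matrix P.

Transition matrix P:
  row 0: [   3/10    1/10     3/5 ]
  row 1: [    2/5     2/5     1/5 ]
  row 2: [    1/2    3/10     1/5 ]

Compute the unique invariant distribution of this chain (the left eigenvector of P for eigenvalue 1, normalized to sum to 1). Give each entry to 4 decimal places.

π = [0.3962, 0.2453, 0.3585]

Balance equations π_j = Σ_i π_i·P[i][j]:
  π_0 = 3/10·π_0 + 2/5·π_1 + 1/2·π_2
  π_1 = 1/10·π_0 + 2/5·π_1 + 3/10·π_2
  normalize: π_0 + π_1 + π_2 = 1
Solving the linear system gives exactly π = [21/53, 13/53, 19/53].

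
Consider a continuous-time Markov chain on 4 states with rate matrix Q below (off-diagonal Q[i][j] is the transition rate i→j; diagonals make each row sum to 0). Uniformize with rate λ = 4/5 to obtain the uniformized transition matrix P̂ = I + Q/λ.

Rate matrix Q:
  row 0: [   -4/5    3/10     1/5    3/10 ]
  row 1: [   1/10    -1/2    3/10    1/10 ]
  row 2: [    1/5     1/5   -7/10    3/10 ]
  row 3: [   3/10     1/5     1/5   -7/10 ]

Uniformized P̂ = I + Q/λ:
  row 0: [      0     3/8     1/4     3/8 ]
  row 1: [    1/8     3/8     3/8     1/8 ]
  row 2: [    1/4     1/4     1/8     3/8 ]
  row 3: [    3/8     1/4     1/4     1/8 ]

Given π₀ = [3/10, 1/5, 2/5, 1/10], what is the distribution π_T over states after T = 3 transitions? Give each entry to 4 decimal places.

t=0: π = [0.3000, 0.2000, 0.4000, 0.1000]
t=1: π = [0.1625, 0.3125, 0.2250, 0.3000]
t=2: π = [0.2078, 0.3094, 0.2609, 0.2219]
t=3: π = [0.1871, 0.3146, 0.2561, 0.2422]

π = [0.1871, 0.3146, 0.2561, 0.2422]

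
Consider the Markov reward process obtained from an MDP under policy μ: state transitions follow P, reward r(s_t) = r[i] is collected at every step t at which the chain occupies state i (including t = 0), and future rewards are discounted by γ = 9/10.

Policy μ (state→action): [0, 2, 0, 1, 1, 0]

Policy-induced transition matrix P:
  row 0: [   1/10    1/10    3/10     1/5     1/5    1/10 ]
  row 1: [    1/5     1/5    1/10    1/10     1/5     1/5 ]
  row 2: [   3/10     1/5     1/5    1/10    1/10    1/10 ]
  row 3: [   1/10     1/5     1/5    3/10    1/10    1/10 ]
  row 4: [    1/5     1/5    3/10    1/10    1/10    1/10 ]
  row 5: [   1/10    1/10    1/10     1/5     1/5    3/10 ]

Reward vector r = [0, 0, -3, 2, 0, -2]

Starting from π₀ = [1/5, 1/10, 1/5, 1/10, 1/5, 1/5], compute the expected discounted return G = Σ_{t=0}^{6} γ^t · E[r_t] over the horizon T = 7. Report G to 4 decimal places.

t=0: π = [0.2000, 0.1000, 0.2000, 0.1000, 0.2000, 0.2000], E[r] = -0.8000, γ^t·E[r] = -0.800000, running G = -0.800000
t=1: π = [0.1700, 0.1600, 0.2100, 0.1600, 0.1500, 0.1500], E[r] = -0.6100, γ^t·E[r] = -0.549000, running G = -1.349000
t=2: π = [0.1730, 0.1680, 0.2010, 0.1640, 0.1480, 0.1460], E[r] = -0.5670, γ^t·E[r] = -0.459270, running G = -1.808270
t=3: π = [0.1718, 0.1681, 0.2007, 0.1647, 0.1487, 0.1460], E[r] = -0.5647, γ^t·E[r] = -0.411666, running G = -2.219936
t=4: π = [0.1718, 0.1682, 0.2006, 0.1647, 0.1486, 0.1460], E[r] = -0.5645, γ^t·E[r] = -0.370368, running G = -2.590305
t=5: π = [0.1718, 0.1682, 0.2006, 0.1647, 0.1486, 0.1460], E[r] = -0.5644, γ^t·E[r] = -0.333301, running G = -2.923606
t=6: π = [0.1718, 0.1682, 0.2006, 0.1647, 0.1486, 0.1460], E[r] = -0.5644, γ^t·E[r] = -0.299971, running G = -3.223576

G = -3.2236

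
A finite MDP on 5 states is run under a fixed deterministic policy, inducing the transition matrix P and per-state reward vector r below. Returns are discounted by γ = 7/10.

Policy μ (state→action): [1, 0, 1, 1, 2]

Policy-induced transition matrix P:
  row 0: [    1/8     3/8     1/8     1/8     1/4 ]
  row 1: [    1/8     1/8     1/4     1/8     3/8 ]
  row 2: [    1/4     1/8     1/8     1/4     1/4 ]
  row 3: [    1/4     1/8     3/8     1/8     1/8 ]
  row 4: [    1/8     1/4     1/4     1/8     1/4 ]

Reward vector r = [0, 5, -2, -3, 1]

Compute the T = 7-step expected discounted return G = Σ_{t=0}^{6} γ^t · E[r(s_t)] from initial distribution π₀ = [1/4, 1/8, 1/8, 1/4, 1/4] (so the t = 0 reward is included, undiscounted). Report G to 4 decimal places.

G = 0.6639

t=0: π = [0.2500, 0.1250, 0.1250, 0.2500, 0.2500], E[r] = -0.1250, γ^t·E[r] = -0.125000, running G = -0.125000
t=1: π = [0.1719, 0.2188, 0.2344, 0.1406, 0.2344], E[r] = 0.4375, γ^t·E[r] = 0.306250, running G = 0.181250
t=2: π = [0.1719, 0.1973, 0.2168, 0.1543, 0.2598], E[r] = 0.3496, γ^t·E[r] = 0.171309, running G = 0.352559
t=3: π = [0.1714, 0.2004, 0.2207, 0.1521, 0.2554], E[r] = 0.3599, γ^t·E[r] = 0.123433, running G = 0.475992
t=4: π = [0.1716, 0.1998, 0.2200, 0.1526, 0.2560], E[r] = 0.3571, γ^t·E[r] = 0.085744, running G = 0.561735
t=5: π = [0.1716, 0.1999, 0.2201, 0.1525, 0.2559], E[r] = 0.3577, γ^t·E[r] = 0.060115, running G = 0.621850
t=6: π = [0.1716, 0.1999, 0.2201, 0.1525, 0.2559], E[r] = 0.3576, γ^t·E[r] = 0.042069, running G = 0.663919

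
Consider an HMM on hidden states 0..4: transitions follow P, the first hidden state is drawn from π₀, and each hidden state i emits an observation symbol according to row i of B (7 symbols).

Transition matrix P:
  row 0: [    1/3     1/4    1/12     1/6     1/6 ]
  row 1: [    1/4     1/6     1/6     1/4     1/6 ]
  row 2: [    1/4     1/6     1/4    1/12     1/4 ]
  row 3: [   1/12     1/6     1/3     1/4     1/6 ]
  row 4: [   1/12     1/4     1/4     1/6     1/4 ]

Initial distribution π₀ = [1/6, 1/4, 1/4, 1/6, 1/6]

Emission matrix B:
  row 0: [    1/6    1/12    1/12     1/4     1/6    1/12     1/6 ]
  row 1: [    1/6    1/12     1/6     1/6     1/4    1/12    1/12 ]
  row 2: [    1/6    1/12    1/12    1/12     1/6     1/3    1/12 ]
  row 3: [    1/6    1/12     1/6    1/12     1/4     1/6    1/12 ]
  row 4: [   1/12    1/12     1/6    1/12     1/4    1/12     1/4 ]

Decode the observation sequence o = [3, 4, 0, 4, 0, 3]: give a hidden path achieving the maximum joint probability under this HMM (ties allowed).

path = [0, 0, 0, 0, 0, 0]

t=0: δ = [4.167e-02, 4.167e-02, 2.083e-02, 1.389e-02, 1.389e-02]  (obs o_0=3)
t=1: δ = [2.315e-03, 2.604e-03, 1.157e-03, 2.604e-03, 1.736e-03]  ψ = [0, 0, 1, 1, 0]  (obs o_1=4)
t=2: δ = [1.286e-04, 9.645e-05, 1.447e-04, 1.085e-04, 3.617e-05]  ψ = [0, 0, 3, 1, 1]  (obs o_2=0)
t=3: δ = [7.144e-06, 8.038e-06, 6.028e-06, 6.782e-06, 9.042e-06]  ψ = [0, 0, 2, 3, 2]  (obs o_3=4)
t=4: δ = [3.969e-07, 3.768e-07, 3.768e-07, 3.349e-07, 1.884e-07]  ψ = [0, 4, 3, 1, 4]  (obs o_4=0)
t=5: δ = [3.308e-08, 1.654e-08, 9.303e-09, 7.849e-09, 7.849e-09]  ψ = [0, 0, 3, 1, 2]  (obs o_5=3)
backtrack: best end state = 0; path = [0, 0, 0, 0, 0, 0]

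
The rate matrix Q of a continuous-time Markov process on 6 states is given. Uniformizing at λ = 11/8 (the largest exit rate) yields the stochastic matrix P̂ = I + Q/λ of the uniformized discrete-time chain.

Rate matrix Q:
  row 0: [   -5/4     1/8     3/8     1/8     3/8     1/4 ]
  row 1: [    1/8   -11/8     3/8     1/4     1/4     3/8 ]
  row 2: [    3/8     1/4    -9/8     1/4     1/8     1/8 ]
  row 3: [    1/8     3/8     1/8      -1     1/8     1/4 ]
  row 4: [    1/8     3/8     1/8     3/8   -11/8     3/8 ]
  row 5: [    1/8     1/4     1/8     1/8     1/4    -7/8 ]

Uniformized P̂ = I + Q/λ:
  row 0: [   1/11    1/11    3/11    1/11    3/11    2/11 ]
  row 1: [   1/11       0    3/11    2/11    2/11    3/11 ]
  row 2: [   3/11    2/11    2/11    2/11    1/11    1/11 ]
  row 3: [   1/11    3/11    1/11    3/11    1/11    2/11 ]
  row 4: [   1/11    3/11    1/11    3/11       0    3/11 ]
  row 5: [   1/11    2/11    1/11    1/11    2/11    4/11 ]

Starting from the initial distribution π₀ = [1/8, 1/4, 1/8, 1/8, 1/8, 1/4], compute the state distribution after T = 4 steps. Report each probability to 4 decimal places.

t=0: π = [0.1250, 0.2500, 0.1250, 0.1250, 0.1250, 0.2500]
t=1: π = [0.1136, 0.1477, 0.1705, 0.1705, 0.1477, 0.2500]
t=2: π = [0.1219, 0.1736, 0.1539, 0.1777, 0.1343, 0.2386]
t=3: π = [0.1189, 0.1675, 0.1586, 0.1774, 0.1383, 0.2392]
t=4: π = [0.1197, 0.1693, 0.1574, 0.1780, 0.1369, 0.2387]

π = [0.1197, 0.1693, 0.1574, 0.1780, 0.1369, 0.2387]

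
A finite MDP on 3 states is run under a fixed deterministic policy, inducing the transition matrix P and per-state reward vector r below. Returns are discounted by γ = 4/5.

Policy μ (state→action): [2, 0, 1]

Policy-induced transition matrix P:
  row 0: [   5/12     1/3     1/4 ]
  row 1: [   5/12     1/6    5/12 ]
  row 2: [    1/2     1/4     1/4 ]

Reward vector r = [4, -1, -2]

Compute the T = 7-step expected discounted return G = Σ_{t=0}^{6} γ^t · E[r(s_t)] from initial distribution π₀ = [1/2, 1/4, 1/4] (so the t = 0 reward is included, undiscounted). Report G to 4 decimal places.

t=0: π = [0.5000, 0.2500, 0.2500], E[r] = 1.2500, γ^t·E[r] = 1.250000, running G = 1.250000
t=1: π = [0.4375, 0.2708, 0.2917], E[r] = 0.8958, γ^t·E[r] = 0.716667, running G = 1.966667
t=2: π = [0.4410, 0.2639, 0.2951], E[r] = 0.9097, γ^t·E[r] = 0.582222, running G = 2.548889
t=3: π = [0.4413, 0.2648, 0.2940], E[r] = 0.9123, γ^t·E[r] = 0.467111, running G = 3.016000
t=4: π = [0.4412, 0.2647, 0.2941], E[r] = 0.9117, γ^t·E[r] = 0.373432, running G = 3.389432
t=5: π = [0.4412, 0.2647, 0.2941], E[r] = 0.9118, γ^t·E[r] = 0.298768, running G = 3.688200
t=6: π = [0.4412, 0.2647, 0.2941], E[r] = 0.9118, γ^t·E[r] = 0.239014, running G = 3.927214

G = 3.9272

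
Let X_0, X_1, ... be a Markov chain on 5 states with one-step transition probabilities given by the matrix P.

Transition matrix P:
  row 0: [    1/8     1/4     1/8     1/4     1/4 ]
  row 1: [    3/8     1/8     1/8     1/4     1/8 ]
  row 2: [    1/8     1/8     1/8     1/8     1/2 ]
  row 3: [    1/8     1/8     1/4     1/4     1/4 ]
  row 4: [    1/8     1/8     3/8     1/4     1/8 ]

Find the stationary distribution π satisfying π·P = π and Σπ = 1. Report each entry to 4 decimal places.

π = [0.1613, 0.1452, 0.2164, 0.2229, 0.2542]

Balance equations π_j = Σ_i π_i·P[i][j]:
  π_0 = 1/8·π_0 + 3/8·π_1 + 1/8·π_2 + 1/8·π_3 + 1/8·π_4
  π_1 = 1/4·π_0 + 1/8·π_1 + 1/8·π_2 + 1/8·π_3 + 1/8·π_4
  π_2 = 1/8·π_0 + 1/8·π_1 + 1/8·π_2 + 1/4·π_3 + 3/8·π_4
  π_3 = 1/4·π_0 + 1/4·π_1 + 1/8·π_2 + 1/4·π_3 + 1/4·π_4
  normalize: π_0 + π_1 + π_2 + π_3 + π_4 = 1
Solving the linear system gives exactly π = [5/31, 9/62, 530/2449, 546/2449, 1245/4898].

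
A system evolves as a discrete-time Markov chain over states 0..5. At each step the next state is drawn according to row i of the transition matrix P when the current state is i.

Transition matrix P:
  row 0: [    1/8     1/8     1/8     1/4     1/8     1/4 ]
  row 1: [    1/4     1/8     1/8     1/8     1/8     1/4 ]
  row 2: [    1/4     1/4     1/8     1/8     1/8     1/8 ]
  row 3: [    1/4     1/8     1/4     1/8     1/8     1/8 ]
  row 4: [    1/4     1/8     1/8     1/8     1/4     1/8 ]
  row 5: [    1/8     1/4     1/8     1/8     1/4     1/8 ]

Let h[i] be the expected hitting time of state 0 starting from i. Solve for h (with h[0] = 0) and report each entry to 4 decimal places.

First-step conditioning: h[0] = 0; for i ≠ 0, h[i] = 1 + Σ_k P[i][k]·h[k].
  h[1] = 1 + 1/8·h[1] + 1/8·h[2] + 1/8·h[3] + 1/8·h[4] + 1/4·h[5]
  h[2] = 1 + 1/4·h[1] + 1/8·h[2] + 1/8·h[3] + 1/8·h[4] + 1/8·h[5]
  h[3] = 1 + 1/8·h[1] + 1/4·h[2] + 1/8·h[3] + 1/8·h[4] + 1/8·h[5]
  h[4] = 1 + 1/8·h[1] + 1/8·h[2] + 1/8·h[3] + 1/4·h[4] + 1/8·h[5]
  h[5] = 1 + 1/4·h[1] + 1/8·h[2] + 1/8·h[3] + 1/4·h[4] + 1/8·h[5]
Solving the 5×5 linear system over states ≠ 0 gives exactly h = [0, 32768/7479, 32320/7479, 32264/7479, 3584/831, 36352/7479] (h[0] = 0 is the target).

h = [0.0000, 4.3813, 4.3214, 4.3139, 4.3129, 4.8605]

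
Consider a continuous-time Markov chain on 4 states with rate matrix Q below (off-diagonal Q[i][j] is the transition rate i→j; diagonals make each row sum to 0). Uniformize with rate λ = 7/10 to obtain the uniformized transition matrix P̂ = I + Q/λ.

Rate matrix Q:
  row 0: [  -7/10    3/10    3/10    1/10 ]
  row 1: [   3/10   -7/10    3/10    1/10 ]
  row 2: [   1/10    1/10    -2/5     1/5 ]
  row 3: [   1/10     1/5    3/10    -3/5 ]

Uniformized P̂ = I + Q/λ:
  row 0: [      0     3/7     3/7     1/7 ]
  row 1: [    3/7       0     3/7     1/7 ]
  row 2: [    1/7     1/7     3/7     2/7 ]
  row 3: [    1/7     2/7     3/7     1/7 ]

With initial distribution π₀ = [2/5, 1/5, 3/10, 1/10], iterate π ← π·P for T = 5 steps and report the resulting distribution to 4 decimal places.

π = [0.1720, 0.1953, 0.4286, 0.2041]

t=0: π = [0.4000, 0.2000, 0.3000, 0.1000]
t=1: π = [0.1429, 0.2429, 0.4286, 0.1857]
t=2: π = [0.1918, 0.1755, 0.4286, 0.2041]
t=3: π = [0.1656, 0.2017, 0.4286, 0.2041]
t=4: π = [0.1768, 0.1905, 0.4286, 0.2041]
t=5: π = [0.1720, 0.1953, 0.4286, 0.2041]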